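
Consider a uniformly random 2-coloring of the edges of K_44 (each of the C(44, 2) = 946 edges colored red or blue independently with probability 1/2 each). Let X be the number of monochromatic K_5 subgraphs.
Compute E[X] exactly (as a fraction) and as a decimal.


Let X = Σ_S X_S over the C(44, 5) = 1086008 subsets S of size 5, where X_S = 1 if the K_5 on S is monochromatic.
For a fixed S, the K_5 on S has C(5, 2) = 10 edges. P[all 10 edges red] = (1/2)^10, and likewise for blue, so P[monochromatic] = 2·(1/2)^10 = 2^{1 − 10} = 1/512.
By linearity: E[X] = C(44, 5) · 2^{1 − 10} = 1086008 · 1/512 = 135751/64.
Numerically: E[X] ≈ 2121.109375.

E[X] = C(44,5)·2^(1−C(5,2)) = 135751/64 ≈ 2121.109375.


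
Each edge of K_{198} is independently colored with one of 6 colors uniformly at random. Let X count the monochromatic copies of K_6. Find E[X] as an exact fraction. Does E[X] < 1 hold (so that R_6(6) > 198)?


E[X] = C(198, 6) · 6^{1 − 15} = 77526225777 · 6^{−14} = 77526225777/78364164096.
As a reduced fraction: E[X] = 25842075259/26121388032 ≈ 0.9893071.
Is E[X] < 1? YES.
Since E[X] < 1, there exists a 6-coloring of K_{198} with no monochromatic K_6; hence R_6(6) > 198.

E[X] = 25842075259/26121388032 ≈ 0.9893071; E[X] < 1, so R_6(6) > 198.


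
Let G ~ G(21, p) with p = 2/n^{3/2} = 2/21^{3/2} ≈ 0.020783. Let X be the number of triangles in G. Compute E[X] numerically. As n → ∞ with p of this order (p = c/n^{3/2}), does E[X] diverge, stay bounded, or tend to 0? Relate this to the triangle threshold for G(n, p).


Number of potential triangles: C(21, 3) = 1330.
Each occurs with probability p³ ≈ (0.020783)³ ≈ 8.9764199e-06.
By linearity: E[X] = C(21, 3)·p³ ≈ 1330 · 8.9764199e-06 ≈ 0.01194.
Since α = 3/2 > 1, p = c/n^{3/2} = o(1/n) is below the triangle threshold p ~ 1/n. Asymptotically E[X] ~ (c³/6)·n^{3(1−α)} = (2³/6)·n^{-1.5} → 0, so by Markov's inequality G has no triangles w.h.p.

E[X] ≈ 0.01194; in regime p = Θ(1/n^{3/2}) E[X] tends to 0 (below the triangle threshold p ~ 1/n).


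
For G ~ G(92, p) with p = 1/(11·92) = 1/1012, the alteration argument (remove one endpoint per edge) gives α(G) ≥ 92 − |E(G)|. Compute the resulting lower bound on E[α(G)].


E[|E(G)|] = C(92, 2)·p = 4186 · (1/1012) = 91/22.
E[α(G)] ≥ n − E[|E(G)|] = 92 − 91/22 = 1933/22.
Numerically: ≈ 87.864.
(This is only a lower bound; the true E[α(G)] may be larger.)

E[α(G)] ≥ 1933/22 ≈ 87.864.


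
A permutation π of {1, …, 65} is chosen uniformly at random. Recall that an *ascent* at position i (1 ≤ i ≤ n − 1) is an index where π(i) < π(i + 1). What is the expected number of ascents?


Write X = Σ X_I over i = 1, …, 64, with X_I the indicator of one ascent.
There are 64 indicators.
For each fixed i, the pair (π(i), π(i+1)) is a uniformly random ordered pair of distinct values from {1, …, 65}; by symmetry P[π(i) < π(i+1)] = 1/2.
By linearity: E[X] = 64 · (1/2) = (65 − 1) · (1/2) = 32 ≈ 32.00000.

E[X] = 32 = 32.00000.


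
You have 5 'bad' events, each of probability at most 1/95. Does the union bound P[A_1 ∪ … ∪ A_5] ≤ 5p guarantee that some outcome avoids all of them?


Union bound: P[∪_{i=1}^{5} A_i] ≤ Σ_i P[A_i] ≤ 5·p = 5·(1/95) = 1/19.
Numerically: 1/19 ≈ 0.053.
Is 1/19 < 1? YES.
Since P[∪ A_i] ≤ 1/19 < 1, the complement has P[∩ A_i^c] ≥ 1 − 1/19 = 18/19 > 0, so some outcome avoids every A_i.

5·p = 1/19 ≈ 0.053; existence CERTIFIED by the union bound.


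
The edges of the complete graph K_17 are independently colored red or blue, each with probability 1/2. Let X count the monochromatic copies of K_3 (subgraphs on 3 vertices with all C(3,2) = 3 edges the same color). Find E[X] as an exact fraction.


Let X = Σ_S X_S over the C(17, 3) = 680 subsets S of size 3, where X_S = 1 if the K_3 on S is monochromatic.
For a fixed S, the K_3 on S has C(3, 2) = 3 edges. P[all 3 edges red] = (1/2)^3, and likewise for blue, so P[monochromatic] = 2·(1/2)^3 = 2^{1 − 3} = 1/4.
By linearity: E[X] = C(17, 3) · 2^{1 − 3} = 680 · 1/4 = 170.
Numerically: E[X] ≈ 170.000000.

E[X] = C(17,3)·2^(1−C(3,2)) = 170 ≈ 170.000000.


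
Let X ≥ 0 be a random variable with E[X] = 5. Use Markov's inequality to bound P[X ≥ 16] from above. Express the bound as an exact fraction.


μ = E[X] = 5, a = 16.
Markov: P[X ≥ 16] ≤ μ/a = (5)/16 = 5/16.
Numerically: ≈ 0.312.
(Since a = 16 > μ = 5.000, the bound 5/16 is < 1 and informative.)

P[X ≥ 16] ≤ 5/16 ≈ 0.312.


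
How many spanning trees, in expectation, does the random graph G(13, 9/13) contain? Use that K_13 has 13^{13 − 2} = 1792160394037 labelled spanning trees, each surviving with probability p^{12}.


K_13 has 13^{13 − 2} = 1792160394037 labelled spanning trees.
For each such spanning tree H, let X_H = 1 if all 12 edges of H are present in G. Then P[X_H = 1] = p^{12} = (9/13)^{12} = 282429536481/23298085122481.
Summing the indicators: E[X] = Σ_H E[X_H] = 1792160394037 · p^{12} = 1792160394037 · 282429536481/23298085122481 = 282429536481/13.
Numerically: E[X] ≈ 2.1725e+10.

E[X] = 1792160394037 · (9/13)^{12} = 282429536481/13 ≈ 2.1725e+10.


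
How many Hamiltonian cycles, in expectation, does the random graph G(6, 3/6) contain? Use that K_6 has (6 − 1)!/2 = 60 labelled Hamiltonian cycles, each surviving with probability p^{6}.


K_6 has (6 − 1)!/2 = 60 labelled Hamiltonian cycles.
For each such Hamiltonian cycle H, let X_H = 1 if all 6 edges of H are present in G. Then P[X_H = 1] = p^{6} = (1/2)^{6} = 1/64.
Summing the indicators: E[X] = Σ_H E[X_H] = 60 · p^{6} = 60 · 1/64 = 15/16.
Numerically: E[X] ≈ 0.938.

E[X] = 60 · (1/2)^{6} = 15/16 ≈ 0.938.


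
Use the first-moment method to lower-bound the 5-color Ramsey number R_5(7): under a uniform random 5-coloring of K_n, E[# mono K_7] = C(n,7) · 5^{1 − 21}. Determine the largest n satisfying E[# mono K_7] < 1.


We need C(n, 7) · 5^{1 − 21} < 1, i.e. C(n, 7) < 5^{21 − 1} = 95367431640625.
Check values of n near the boundary:
  n = 336: C(336, 7) = 90079147136880; 90079147136880 < 95367431640625? YES
  n = 337: C(337, 7) = 91989916924632; 91989916924632 < 95367431640625? YES
  n = 338: C(338, 7) = 93935323022736; 93935323022736 < 95367431640625? YES
  n = 339: C(339, 7) = 95915887062372; 95915887062372 < 95367431640625? NO
  n = 340: C(340, 7) = 97932136940560; 97932136940560 < 95367431640625? NO
The largest n with C(n, 7) < 95367431640625 is n = 338 (where E[X] = 93935323022736/95367431640625 ≈ 0.9849833). Hence R_5(7) > 338, i.e. R_5(7) ≥ 339.

Largest n = 338; hence R_5(7) > 338.


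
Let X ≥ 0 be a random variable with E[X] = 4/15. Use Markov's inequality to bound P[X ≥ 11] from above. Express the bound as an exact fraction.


μ = E[X] = 4/15, a = 11.
Markov: P[X ≥ 11] ≤ μ/a = (4/15)/11 = 4/165.
Numerically: ≈ 0.024.
(Since a = 11 > μ = 0.267, the bound 4/165 is < 1 and informative.)

P[X ≥ 11] ≤ 4/165 ≈ 0.024.


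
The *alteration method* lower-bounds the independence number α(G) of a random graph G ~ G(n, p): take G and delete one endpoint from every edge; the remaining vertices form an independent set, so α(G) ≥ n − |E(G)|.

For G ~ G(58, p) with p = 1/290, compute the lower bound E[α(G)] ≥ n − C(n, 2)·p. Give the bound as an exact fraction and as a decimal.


E[|E(G)|] = C(58, 2)·p = 1653 · (1/290) = 57/10.
E[α(G)] ≥ n − E[|E(G)|] = 58 − 57/10 = 523/10.
Numerically: ≈ 52.3000.
(This is only a lower bound; the true E[α(G)] may be larger.)

E[α(G)] ≥ 523/10 ≈ 52.3000.


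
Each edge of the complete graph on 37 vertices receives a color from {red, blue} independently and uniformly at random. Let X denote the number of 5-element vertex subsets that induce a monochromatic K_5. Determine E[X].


Let X = Σ_S X_S over the C(37, 5) = 435897 subsets S of size 5, where X_S = 1 if the K_5 on S is monochromatic.
For a fixed S, the K_5 on S has C(5, 2) = 10 edges. P[all 10 edges red] = (1/2)^10, and likewise for blue, so P[monochromatic] = 2·(1/2)^10 = 2^{1 − 10} = 1/512.
By linearity: E[X] = C(37, 5) · 2^{1 − 10} = 435897 · 1/512 = 435897/512.
Numerically: E[X] ≈ 851.3613.

E[X] = C(37,5)·2^(1−C(5,2)) = 435897/512 ≈ 851.3613.


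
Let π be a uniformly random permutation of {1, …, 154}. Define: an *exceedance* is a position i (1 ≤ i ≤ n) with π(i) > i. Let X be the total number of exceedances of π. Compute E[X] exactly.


Write X = Σ_{i=1}^{154} X_i, where X_i = 1_{π(i) > i}.
For each fixed i, π(i) is uniform over {1, …, 154} (marginal of a uniform permutation), so P[π(i) > i] = (n − i)/n. Summing: Σ_{i=1}^{154} (n − i)/n = (0 + 1 + … + 153)/154 = 154(154 − 1)/(2·154) = (154 − 1)/2.
Hence E[X] = Σ_{i=1}^{154} (154 − i)/154 = 153/2 ≈ 76.500000.

E[X] = 153/2 = 76.500000.


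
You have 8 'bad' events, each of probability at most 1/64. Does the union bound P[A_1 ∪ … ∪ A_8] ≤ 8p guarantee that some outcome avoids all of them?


Union bound: P[∪_{i=1}^{8} A_i] ≤ Σ_i P[A_i] ≤ 8·p = 8·(1/64) = 1/8.
Numerically: 1/8 ≈ 0.12500.
Is 1/8 < 1? YES.
Since P[∪ A_i] ≤ 1/8 < 1, the complement has P[∩ A_i^c] ≥ 1 − 1/8 = 7/8 > 0, so some outcome avoids every A_i.

8·p = 1/8 ≈ 0.12500; existence CERTIFIED by the union bound.


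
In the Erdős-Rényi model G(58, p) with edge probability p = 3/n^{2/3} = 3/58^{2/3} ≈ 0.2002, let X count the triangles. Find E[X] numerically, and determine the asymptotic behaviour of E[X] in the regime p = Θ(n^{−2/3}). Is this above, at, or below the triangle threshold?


Number of potential triangles: C(58, 3) = 30856.
Each occurs with probability p³ ≈ (0.2002)³ ≈ 8.026159e-03.
By linearity: E[X] = C(58, 3)·p³ ≈ 30856 · 8.026159e-03 ≈ 247.6552.
Since α = 2/3 < 1, p = c/n^{2/3} ≫ 1/n is above the triangle threshold p ~ 1/n. Asymptotically E[X] ~ (c³/6)·n^{3(1−α)} = (3³/6)·n^{1} → ∞; triangles are abundant w.h.p.

E[X] ≈ 247.6552; in regime p = Θ(1/n^{2/3}) E[X] diverges (above the triangle threshold p ~ 1/n).


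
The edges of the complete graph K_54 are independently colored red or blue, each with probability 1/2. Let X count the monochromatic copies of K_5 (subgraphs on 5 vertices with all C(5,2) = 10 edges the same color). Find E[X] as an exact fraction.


Let X = Σ_S X_S over the C(54, 5) = 3162510 subsets S of size 5, where X_S = 1 if the K_5 on S is monochromatic.
For a fixed S, the K_5 on S has C(5, 2) = 10 edges. P[all 10 edges red] = (1/2)^10, and likewise for blue, so P[monochromatic] = 2·(1/2)^10 = 2^{1 − 10} = 1/512.
By linearity of expectation: E[X] = C(54, 5) · 2^{1 − 10} = 3162510 · 1/512 = 1581255/256.
Numerically: E[X] ≈ 6176.777.

E[X] = C(54,5)·2^(1−C(5,2)) = 1581255/256 ≈ 6176.777.


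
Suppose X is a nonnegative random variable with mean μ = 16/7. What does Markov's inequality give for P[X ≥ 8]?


μ = E[X] = 16/7, a = 8.
Markov: P[X ≥ 8] ≤ μ/a = (16/7)/8 = 2/7.
Numerically: ≈ 0.28571.
(Since a = 8 > μ = 2.28571, the bound 2/7 is < 1 and informative.)

P[X ≥ 8] ≤ 2/7 ≈ 0.28571.


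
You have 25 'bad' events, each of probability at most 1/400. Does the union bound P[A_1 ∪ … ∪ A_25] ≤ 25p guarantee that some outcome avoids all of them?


Union bound: P[∪_{i=1}^{25} A_i] ≤ Σ_i P[A_i] ≤ 25·p = 25·(1/400) = 1/16.
Numerically: 1/16 ≈ 0.062.
Is 1/16 < 1? YES.
Since P[∪ A_i] ≤ 1/16 < 1, the complement has P[∩ A_i^c] ≥ 1 − 1/16 = 15/16 > 0, so some outcome avoids every A_i.

25·p = 1/16 ≈ 0.062; existence CERTIFIED by the union bound.


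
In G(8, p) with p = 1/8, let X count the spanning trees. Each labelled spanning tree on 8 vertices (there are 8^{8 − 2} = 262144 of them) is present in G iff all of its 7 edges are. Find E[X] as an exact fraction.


K_8 has 8^{8 − 2} = 262144 labelled spanning trees.
For each such spanning tree H, let X_H = 1 if all 7 edges of H are present in G. Then P[X_H = 1] = p^{7} = (1/8)^{7} = 1/2097152.
By linearity of expectation: E[X] = Σ_H E[X_H] = 262144 · p^{7} = 262144 · 1/2097152 = 1/8.
Numerically: E[X] ≈ 0.125.

E[X] = 262144 · (1/8)^{7} = 1/8 ≈ 0.125.


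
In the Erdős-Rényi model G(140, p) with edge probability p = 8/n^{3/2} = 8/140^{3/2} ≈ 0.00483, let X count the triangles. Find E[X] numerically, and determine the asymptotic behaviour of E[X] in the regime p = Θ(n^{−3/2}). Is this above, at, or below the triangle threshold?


Number of potential triangles: C(140, 3) = 447580.
Each occurs with probability p³ ≈ (0.00483)³ ≈ 1.12640e-07.
By linearity: E[X] = C(140, 3)·p³ ≈ 447580 · 1.12640e-07 ≈ 0.050.
Since α = 3/2 > 1, p = c/n^{3/2} = o(1/n) is below the triangle threshold p ~ 1/n. Asymptotically E[X] ~ (c³/6)·n^{3(1−α)} = (8³/6)·n^{-1.5} → 0, so by Markov's inequality G has no triangles w.h.p.

E[X] ≈ 0.050; in regime p = Θ(1/n^{3/2}) E[X] tends to 0 (below the triangle threshold p ~ 1/n).


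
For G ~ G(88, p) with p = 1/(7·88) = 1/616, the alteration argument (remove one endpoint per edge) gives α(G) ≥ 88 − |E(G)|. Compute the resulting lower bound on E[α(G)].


E[|E(G)|] = C(88, 2)·p = 3828 · (1/616) = 87/14.
E[α(G)] ≥ n − E[|E(G)|] = 88 − 87/14 = 1145/14.
Numerically: ≈ 81.785714.
(This is only a lower bound; the true E[α(G)] may be larger.)

E[α(G)] ≥ 1145/14 ≈ 81.785714.


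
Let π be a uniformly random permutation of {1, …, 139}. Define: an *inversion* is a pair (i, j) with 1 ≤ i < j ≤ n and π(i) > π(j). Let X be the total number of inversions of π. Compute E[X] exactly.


Write X = Σ X_I over the C(139, 2) = 9591 pairs i < j, with X_I the indicator of one inversion.
There are 9591 indicators.
For each fixed pair i < j, the values π(i) and π(j) are two distinct elements of {1, …, 139} in uniformly random order; by symmetry P[π(i) > π(j)] = 1/2.
By linearity: E[X] = 9591 · (1/2) = C(139, 2) · (1/2) = 9591/2 = 9591/2 ≈ 4795.500000.

E[X] = 9591/2 = 4795.500000.


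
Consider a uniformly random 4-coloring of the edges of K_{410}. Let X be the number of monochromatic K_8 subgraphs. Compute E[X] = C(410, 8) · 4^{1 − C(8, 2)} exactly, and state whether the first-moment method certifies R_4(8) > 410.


E[X] = C(410, 8) · 4^{1 − 28} = 18488798173326195 · 4^{−27} = 18488798173326195/18014398509481984.
As a reduced fraction: E[X] = 18488798173326195/18014398509481984 ≈ 1.02633.
Is E[X] < 1? NO.
Since E[X] ≥ 1, the first-moment bound is inconclusive at n = 410; it does NOT by itself certify R_4(8) > 410.

E[X] = 18488798173326195/18014398509481984 ≈ 1.02633; E[X] ≥ 1; first-moment method inconclusive here.


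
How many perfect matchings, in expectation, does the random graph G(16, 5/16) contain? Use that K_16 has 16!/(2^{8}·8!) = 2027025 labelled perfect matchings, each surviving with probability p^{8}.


K_16 has 16!/(2^{8}·8!) = 2027025 labelled perfect matchings.
For each such perfect matching H, let X_H = 1 if all 8 edges of H are present in G. Then P[X_H = 1] = p^{8} = (5/16)^{8} = 390625/4294967296.
By linearity of expectation: E[X] = Σ_H E[X_H] = 2027025 · p^{8} = 2027025 · 390625/4294967296 = 791806640625/4294967296.
Numerically: E[X] ≈ 184.4.

E[X] = 2027025 · (5/16)^{8} = 791806640625/4294967296 ≈ 184.4.


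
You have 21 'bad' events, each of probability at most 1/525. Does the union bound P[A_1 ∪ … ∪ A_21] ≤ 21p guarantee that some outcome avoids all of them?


Union bound: P[∪_{i=1}^{21} A_i] ≤ Σ_i P[A_i] ≤ 21·p = 21·(1/525) = 1/25.
Numerically: 1/25 ≈ 0.040000.
Is 1/25 < 1? YES.
Since P[∪ A_i] ≤ 1/25 < 1, the complement has P[∩ A_i^c] ≥ 1 − 1/25 = 24/25 > 0, so some outcome avoids every A_i.

21·p = 1/25 ≈ 0.040000; existence CERTIFIED by the union bound.


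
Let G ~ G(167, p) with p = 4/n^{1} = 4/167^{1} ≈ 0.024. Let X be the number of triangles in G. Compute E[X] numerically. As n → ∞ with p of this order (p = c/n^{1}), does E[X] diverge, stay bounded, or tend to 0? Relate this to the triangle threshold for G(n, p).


Number of potential triangles: C(167, 3) = 762355.
Each occurs with probability p³ ≈ (0.024)³ ≈ 1.37414e-05.
By linearity: E[X] = C(167, 3)·p³ ≈ 762355 · 1.37414e-05 ≈ 10.476.
Here α = 1, so p = 4/n is exactly at the triangle threshold p ~ 1/n. Asymptotically E[X] → c³/6 = 4³/6 = 32/3 ≈ 10.667, a bounded constant. In this regime the triangle count is asymptotically Poisson(c³/6).

E[X] ≈ 10.476; in regime p = Θ(1/n^{1}) E[X] stays bounded (at the triangle threshold p ~ 1/n).


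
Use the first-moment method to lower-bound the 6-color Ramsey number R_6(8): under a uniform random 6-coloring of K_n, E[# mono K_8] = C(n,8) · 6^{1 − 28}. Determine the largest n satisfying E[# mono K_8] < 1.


We need C(n, 8) · 6^{1 − 28} < 1, i.e. C(n, 8) < 6^{28 − 1} = 1023490369077469249536.
Check values of n near the boundary:
  n = 1591: C(1591, 8) = 1000427749141189953870; 1000427749141189953870 < 1023490369077469249536? YES
  n = 1592: C(1592, 8) = 1005480414540892933435; 1005480414540892933435 < 1023490369077469249536? YES
  n = 1593: C(1593, 8) = 1010555394551193970323; 1010555394551193970323 < 1023490369077469249536? YES
  n = 1594: C(1594, 8) = 1015652773590544255167; 1015652773590544255167 < 1023490369077469249536? YES
  n = 1595: C(1595, 8) = 1020772636343363633895; 1020772636343363633895 < 1023490369077469249536? YES
  n = 1596: C(1596, 8) = 1025915067760710553965; 1025915067760710553965 < 1023490369077469249536? NO
  n = 1597: C(1597, 8) = 1031080153060953275445; 1031080153060953275445 < 1023490369077469249536? NO
  n = 1598: C(1598, 8) = 1036267977730442348529; 1036267977730442348529 < 1023490369077469249536? NO
The largest n with C(n, 8) < 1023490369077469249536 is n = 1595 (where E[X] = 113419181815929292655/113721152119718805504 ≈ 0.997). Hence R_6(8) > 1595, i.e. R_6(8) ≥ 1596.

Largest n = 1595; hence R_6(8) > 1595.


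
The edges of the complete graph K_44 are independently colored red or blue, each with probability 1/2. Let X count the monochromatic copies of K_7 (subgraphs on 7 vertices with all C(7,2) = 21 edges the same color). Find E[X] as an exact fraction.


Let X = Σ_S X_S over the C(44, 7) = 38320568 subsets S of size 7, where X_S = 1 if the K_7 on S is monochromatic.
For a fixed S, the K_7 on S has C(7, 2) = 21 edges. P[all 21 edges red] = (1/2)^21, and likewise for blue, so P[monochromatic] = 2·(1/2)^21 = 2^{1 − 21} = 1/1048576.
Summing: E[X] = C(44, 7) · 2^{1 − 21} = 38320568 · 1/1048576 = 4790071/131072.
Numerically: E[X] ≈ 36.545341.

E[X] = C(44,7)·2^(1−C(7,2)) = 4790071/131072 ≈ 36.545341.


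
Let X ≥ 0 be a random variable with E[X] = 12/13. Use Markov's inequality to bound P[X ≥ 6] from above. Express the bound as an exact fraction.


μ = E[X] = 12/13, a = 6.
Markov: P[X ≥ 6] ≤ μ/a = (12/13)/6 = 2/13.
Numerically: ≈ 0.15385.
(Since a = 6 > μ = 0.92308, the bound 2/13 is < 1 and informative.)

P[X ≥ 6] ≤ 2/13 ≈ 0.15385.


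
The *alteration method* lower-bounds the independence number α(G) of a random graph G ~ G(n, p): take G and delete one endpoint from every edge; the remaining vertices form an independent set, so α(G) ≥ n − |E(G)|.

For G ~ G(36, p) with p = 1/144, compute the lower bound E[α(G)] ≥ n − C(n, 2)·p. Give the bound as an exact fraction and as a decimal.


E[|E(G)|] = C(36, 2)·p = 630 · (1/144) = 35/8.
E[α(G)] ≥ n − E[|E(G)|] = 36 − 35/8 = 253/8.
Numerically: ≈ 31.625.
(This is only a lower bound; the true E[α(G)] may be larger.)

E[α(G)] ≥ 253/8 ≈ 31.625.


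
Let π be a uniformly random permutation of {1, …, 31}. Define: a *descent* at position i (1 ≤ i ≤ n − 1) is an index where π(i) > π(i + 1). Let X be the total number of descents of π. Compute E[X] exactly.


Write X = Σ X_I over i = 1, …, 30, with X_I the indicator of one descent.
There are 30 indicators.
For each fixed i, the pair (π(i), π(i+1)) is a uniformly random ordered pair of distinct values from {1, …, 31}; by symmetry P[π(i) > π(i+1)] = 1/2.
By linearity: E[X] = 30 · (1/2) = (31 − 1) · (1/2) = 15 ≈ 15.00000.

E[X] = 15 = 15.00000.


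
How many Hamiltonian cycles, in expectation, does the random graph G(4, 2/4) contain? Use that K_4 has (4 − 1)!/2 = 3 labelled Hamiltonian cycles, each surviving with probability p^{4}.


K_4 has (4 − 1)!/2 = 3 labelled Hamiltonian cycles.
For each such Hamiltonian cycle H, let X_H = 1 if all 4 edges of H are present in G. Then P[X_H = 1] = p^{4} = (1/2)^{4} = 1/16.
Summing the indicators: E[X] = Σ_H E[X_H] = 3 · p^{4} = 3 · 1/16 = 3/16.
Numerically: E[X] ≈ 0.1875.

E[X] = 3 · (1/2)^{4} = 3/16 ≈ 0.1875.


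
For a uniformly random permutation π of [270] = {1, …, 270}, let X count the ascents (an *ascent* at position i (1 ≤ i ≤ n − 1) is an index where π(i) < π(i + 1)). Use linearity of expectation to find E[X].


Write X = Σ X_I over i = 1, …, 269, with X_I the indicator of one ascent.
There are 269 indicators.
For each fixed i, the pair (π(i), π(i+1)) is a uniformly random ordered pair of distinct values from {1, …, 270}; by symmetry P[π(i) < π(i+1)] = 1/2.
By linearity: E[X] = 269 · (1/2) = (270 − 1) · (1/2) = 269/2 ≈ 134.50000.

E[X] = 269/2 = 134.50000.


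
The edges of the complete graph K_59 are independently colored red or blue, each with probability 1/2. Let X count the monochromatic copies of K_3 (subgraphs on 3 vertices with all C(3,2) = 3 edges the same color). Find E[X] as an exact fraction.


Let X = Σ_S X_S over the C(59, 3) = 32509 subsets S of size 3, where X_S = 1 if the K_3 on S is monochromatic.
For a fixed S, the K_3 on S has C(3, 2) = 3 edges. P[all 3 edges red] = (1/2)^3, and likewise for blue, so P[monochromatic] = 2·(1/2)^3 = 2^{1 − 3} = 1/4.
By linearity: E[X] = C(59, 3) · 2^{1 − 3} = 32509 · 1/4 = 32509/4.
Numerically: E[X] ≈ 8127.2500.

E[X] = C(59,3)·2^(1−C(3,2)) = 32509/4 ≈ 8127.2500.


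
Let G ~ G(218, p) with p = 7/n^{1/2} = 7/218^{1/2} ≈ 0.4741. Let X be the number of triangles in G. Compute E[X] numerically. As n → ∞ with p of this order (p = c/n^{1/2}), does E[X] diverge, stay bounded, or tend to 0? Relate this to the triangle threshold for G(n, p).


Number of potential triangles: C(218, 3) = 1703016.
Each occurs with probability p³ ≈ (0.4741)³ ≈ 1.0656372e-01.
By linearity: E[X] = C(218, 3)·p³ ≈ 1703016 · 1.0656372e-01 ≈ 181479.72306.
Since α = 1/2 < 1, p = c/n^{1/2} ≫ 1/n is above the triangle threshold p ~ 1/n. Asymptotically E[X] ~ (c³/6)·n^{3(1−α)} = (7³/6)·n^{1.5} → ∞; triangles are abundant w.h.p.

E[X] ≈ 181479.72306; in regime p = Θ(1/n^{1/2}) E[X] diverges (above the triangle threshold p ~ 1/n).


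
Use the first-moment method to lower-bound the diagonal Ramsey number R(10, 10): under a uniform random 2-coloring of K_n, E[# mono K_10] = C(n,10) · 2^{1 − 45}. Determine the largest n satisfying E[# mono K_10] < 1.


We need C(n, 10) · 2^{1 − 45} < 1, i.e. C(n, 10) < 2^{45 − 1} = 17592186044416.
Check values of n near the boundary:
  n = 98: C(98, 10) = 14005614014756; 14005614014756 < 17592186044416? YES
  n = 99: C(99, 10) = 15579278510796; 15579278510796 < 17592186044416? YES
  n = 100: C(100, 10) = 17310309456440; 17310309456440 < 17592186044416? YES
  n = 101: C(101, 10) = 19212541264840; 19212541264840 < 17592186044416? NO
The largest n with C(n, 10) < 17592186044416 is n = 100 (where E[X] = 2163788682055/2199023255552 ≈ 0.98398). Hence R(10, 10) > 100, i.e. R(10, 10) ≥ 101.

Largest n = 100; hence R(10, 10) > 100.


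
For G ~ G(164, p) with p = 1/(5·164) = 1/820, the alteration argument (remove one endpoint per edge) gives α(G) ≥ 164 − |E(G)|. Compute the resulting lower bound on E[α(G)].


E[|E(G)|] = C(164, 2)·p = 13366 · (1/820) = 163/10.
E[α(G)] ≥ n − E[|E(G)|] = 164 − 163/10 = 1477/10.
Numerically: ≈ 147.700000.
(This is only a lower bound; the true E[α(G)] may be larger.)

E[α(G)] ≥ 1477/10 ≈ 147.700000.


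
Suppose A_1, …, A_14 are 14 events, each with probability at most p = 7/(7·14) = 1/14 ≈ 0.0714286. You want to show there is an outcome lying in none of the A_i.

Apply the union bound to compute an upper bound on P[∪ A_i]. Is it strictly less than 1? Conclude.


Union bound: P[∪_{i=1}^{14} A_i] ≤ Σ_i P[A_i] ≤ 14·p = 14·(1/14) = 1.
Numerically: 1 ≈ 1.0000000.
Is 1 < 1? NO.
Since the bound 1 is ≥ 1, the union bound is uninformative here; it does NOT by itself certify existence.

14·p = 1 ≈ 1.0000000; existence NOT certified by the union bound.


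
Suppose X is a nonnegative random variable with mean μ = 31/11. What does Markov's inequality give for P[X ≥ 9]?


μ = E[X] = 31/11, a = 9.
Markov: P[X ≥ 9] ≤ μ/a = (31/11)/9 = 31/99.
Numerically: ≈ 0.313.
(Since a = 9 > μ = 2.818, the bound 31/99 is < 1 and informative.)

P[X ≥ 9] ≤ 31/99 ≈ 0.313.


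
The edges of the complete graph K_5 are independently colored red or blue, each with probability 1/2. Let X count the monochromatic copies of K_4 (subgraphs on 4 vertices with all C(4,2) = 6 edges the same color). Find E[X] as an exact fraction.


Let X = Σ_S X_S over the C(5, 4) = 5 subsets S of size 4, where X_S = 1 if the K_4 on S is monochromatic.
For a fixed S, the K_4 on S has C(4, 2) = 6 edges. P[all 6 edges red] = (1/2)^6, and likewise for blue, so P[monochromatic] = 2·(1/2)^6 = 2^{1 − 6} = 1/32.
By linearity: E[X] = C(5, 4) · 2^{1 − 6} = 5 · 1/32 = 5/32.
Numerically: E[X] ≈ 0.156250.

E[X] = C(5,4)·2^(1−C(4,2)) = 5/32 ≈ 0.156250.


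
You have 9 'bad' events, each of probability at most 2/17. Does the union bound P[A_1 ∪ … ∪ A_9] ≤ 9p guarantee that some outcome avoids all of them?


Union bound: P[∪_{i=1}^{9} A_i] ≤ Σ_i P[A_i] ≤ 9·p = 9·(2/17) = 18/17.
Numerically: 18/17 ≈ 1.05882.
Is 18/17 < 1? NO.
Since the bound 18/17 is ≥ 1, the union bound is uninformative here; it does NOT by itself certify existence.

9·p = 18/17 ≈ 1.05882; existence NOT certified by the union bound.


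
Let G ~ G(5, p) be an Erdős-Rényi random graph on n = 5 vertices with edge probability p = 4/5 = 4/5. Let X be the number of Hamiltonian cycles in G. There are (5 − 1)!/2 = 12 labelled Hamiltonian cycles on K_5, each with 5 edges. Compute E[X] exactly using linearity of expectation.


K_5 has (5 − 1)!/2 = 12 labelled Hamiltonian cycles.
For each such Hamiltonian cycle H, let X_H = 1 if all 5 edges of H are present in G. Then P[X_H = 1] = p^{5} = (4/5)^{5} = 1024/3125.
Summing the indicators: E[X] = Σ_H E[X_H] = 12 · p^{5} = 12 · 1024/3125 = 12288/3125.
Numerically: E[X] ≈ 3.9322.

E[X] = 12 · (4/5)^{5} = 12288/3125 ≈ 3.9322.


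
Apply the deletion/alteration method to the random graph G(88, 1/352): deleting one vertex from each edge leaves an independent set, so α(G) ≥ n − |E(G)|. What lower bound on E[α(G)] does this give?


E[|E(G)|] = C(88, 2)·p = 3828 · (1/352) = 87/8.
E[α(G)] ≥ n − E[|E(G)|] = 88 − 87/8 = 617/8.
Numerically: ≈ 77.12500.
(This is only a lower bound; the true E[α(G)] may be larger.)

E[α(G)] ≥ 617/8 ≈ 77.12500.


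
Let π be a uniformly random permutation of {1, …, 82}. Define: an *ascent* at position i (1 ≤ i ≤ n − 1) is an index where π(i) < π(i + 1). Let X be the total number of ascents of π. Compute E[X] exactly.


Write X = Σ X_I over i = 1, …, 81, with X_I the indicator of one ascent.
There are 81 indicators.
For each fixed i, the pair (π(i), π(i+1)) is a uniformly random ordered pair of distinct values from {1, …, 82}; by symmetry P[π(i) < π(i+1)] = 1/2.
By linearity: E[X] = 81 · (1/2) = (82 − 1) · (1/2) = 81/2 ≈ 40.5000.

E[X] = 81/2 = 40.5000.


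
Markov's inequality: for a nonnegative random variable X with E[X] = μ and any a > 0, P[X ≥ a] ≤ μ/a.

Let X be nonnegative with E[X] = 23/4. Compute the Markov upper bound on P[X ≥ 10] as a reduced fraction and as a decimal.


μ = E[X] = 23/4, a = 10.
Markov: P[X ≥ 10] ≤ μ/a = (23/4)/10 = 23/40.
Numerically: ≈ 0.5750.
(Since a = 10 > μ = 5.7500, the bound 23/40 is < 1 and informative.)

P[X ≥ 10] ≤ 23/40 ≈ 0.5750.


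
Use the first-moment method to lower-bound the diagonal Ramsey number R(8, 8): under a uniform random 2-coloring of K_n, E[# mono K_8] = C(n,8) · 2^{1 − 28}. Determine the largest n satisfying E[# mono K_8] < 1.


We need C(n, 8) · 2^{1 − 28} < 1, i.e. C(n, 8) < 2^{28 − 1} = 134217728.
Check values of n near the boundary:
  n = 38: C(38, 8) = 48903492; 48903492 < 134217728? YES
  n = 39: C(39, 8) = 61523748; 61523748 < 134217728? YES
  n = 40: C(40, 8) = 76904685; 76904685 < 134217728? YES
  n = 41: C(41, 8) = 95548245; 95548245 < 134217728? YES
  n = 42: C(42, 8) = 118030185; 118030185 < 134217728? YES
  n = 43: C(43, 8) = 145008513; 145008513 < 134217728? NO
The largest n with C(n, 8) < 134217728 is n = 42 (where E[X] = 118030185/134217728 ≈ 0.87939). Hence R(8, 8) > 42, i.e. R(8, 8) ≥ 43.

Largest n = 42; hence R(8, 8) > 42.


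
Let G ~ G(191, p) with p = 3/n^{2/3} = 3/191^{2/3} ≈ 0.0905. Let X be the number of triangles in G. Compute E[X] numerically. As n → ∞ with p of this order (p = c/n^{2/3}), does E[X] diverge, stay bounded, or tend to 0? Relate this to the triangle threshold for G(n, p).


Number of potential triangles: C(191, 3) = 1143135.
Each occurs with probability p³ ≈ (0.0905)³ ≈ 7.40111e-04.
By linearity: E[X] = C(191, 3)·p³ ≈ 1143135 · 7.40111e-04 ≈ 846.047.
Since α = 2/3 < 1, p = c/n^{2/3} ≫ 1/n is above the triangle threshold p ~ 1/n. Asymptotically E[X] ~ (c³/6)·n^{3(1−α)} = (3³/6)·n^{1} → ∞; triangles are abundant w.h.p.

E[X] ≈ 846.047; in regime p = Θ(1/n^{2/3}) E[X] diverges (above the triangle threshold p ~ 1/n).


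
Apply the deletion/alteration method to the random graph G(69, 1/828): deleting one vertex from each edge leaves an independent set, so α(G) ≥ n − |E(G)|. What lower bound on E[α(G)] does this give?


E[|E(G)|] = C(69, 2)·p = 2346 · (1/828) = 17/6.
E[α(G)] ≥ n − E[|E(G)|] = 69 − 17/6 = 397/6.
Numerically: ≈ 66.167.
(This is only a lower bound; the true E[α(G)] may be larger.)

E[α(G)] ≥ 397/6 ≈ 66.167.


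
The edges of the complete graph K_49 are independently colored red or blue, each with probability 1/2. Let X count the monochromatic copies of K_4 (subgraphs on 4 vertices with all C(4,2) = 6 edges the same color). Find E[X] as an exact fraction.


Let X = Σ_S X_S over the C(49, 4) = 211876 subsets S of size 4, where X_S = 1 if the K_4 on S is monochromatic.
For a fixed S, the K_4 on S has C(4, 2) = 6 edges. P[all 6 edges red] = (1/2)^6, and likewise for blue, so P[monochromatic] = 2·(1/2)^6 = 2^{1 − 6} = 1/32.
Summing: E[X] = C(49, 4) · 2^{1 − 6} = 211876 · 1/32 = 52969/8.
Numerically: E[X] ≈ 6621.125.

E[X] = C(49,4)·2^(1−C(4,2)) = 52969/8 ≈ 6621.125.


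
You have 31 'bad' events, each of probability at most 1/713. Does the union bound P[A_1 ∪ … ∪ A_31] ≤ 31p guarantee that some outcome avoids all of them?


Union bound: P[∪_{i=1}^{31} A_i] ≤ Σ_i P[A_i] ≤ 31·p = 31·(1/713) = 1/23.
Numerically: 1/23 ≈ 0.04348.
Is 1/23 < 1? YES.
Since P[∪ A_i] ≤ 1/23 < 1, the complement has P[∩ A_i^c] ≥ 1 − 1/23 = 22/23 > 0, so some outcome avoids every A_i.

31·p = 1/23 ≈ 0.04348; existence CERTIFIED by the union bound.


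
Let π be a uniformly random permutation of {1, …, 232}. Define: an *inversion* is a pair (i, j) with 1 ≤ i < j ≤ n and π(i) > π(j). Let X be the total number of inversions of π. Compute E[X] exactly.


Write X = Σ X_I over the C(232, 2) = 26796 pairs i < j, with X_I the indicator of one inversion.
There are 26796 indicators.
For each fixed pair i < j, the values π(i) and π(j) are two distinct elements of {1, …, 232} in uniformly random order; by symmetry P[π(i) > π(j)] = 1/2.
By linearity: E[X] = 26796 · (1/2) = C(232, 2) · (1/2) = 26796/2 = 13398 ≈ 13398.000.

E[X] = 13398 = 13398.000.


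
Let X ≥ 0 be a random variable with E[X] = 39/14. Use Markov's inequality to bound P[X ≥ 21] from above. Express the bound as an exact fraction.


μ = E[X] = 39/14, a = 21.
Markov: P[X ≥ 21] ≤ μ/a = (39/14)/21 = 13/98.
Numerically: ≈ 0.132653.
(Since a = 21 > μ = 2.785714, the bound 13/98 is < 1 and informative.)

P[X ≥ 21] ≤ 13/98 ≈ 0.132653.


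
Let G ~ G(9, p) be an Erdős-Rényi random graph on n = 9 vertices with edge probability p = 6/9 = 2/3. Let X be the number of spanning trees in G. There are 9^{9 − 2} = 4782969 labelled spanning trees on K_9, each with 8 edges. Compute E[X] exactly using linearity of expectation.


K_9 has 9^{9 − 2} = 4782969 labelled spanning trees.
For each such spanning tree H, let X_H = 1 if all 8 edges of H are present in G. Then P[X_H = 1] = p^{8} = (2/3)^{8} = 256/6561.
By linearity of expectation: E[X] = Σ_H E[X_H] = 4782969 · p^{8} = 4782969 · 256/6561 = 186624.
Numerically: E[X] ≈ 1.8662e+05.

E[X] = 4782969 · (2/3)^{8} = 186624 ≈ 1.8662e+05.


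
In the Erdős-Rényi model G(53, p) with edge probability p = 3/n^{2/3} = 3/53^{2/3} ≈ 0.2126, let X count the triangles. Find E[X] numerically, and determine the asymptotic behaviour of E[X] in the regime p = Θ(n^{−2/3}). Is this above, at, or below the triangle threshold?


Number of potential triangles: C(53, 3) = 23426.
Each occurs with probability p³ ≈ (0.2126)³ ≈ 9.611962e-03.
By linearity: E[X] = C(53, 3)·p³ ≈ 23426 · 9.611962e-03 ≈ 225.1698.
Since α = 2/3 < 1, p = c/n^{2/3} ≫ 1/n is above the triangle threshold p ~ 1/n. Asymptotically E[X] ~ (c³/6)·n^{3(1−α)} = (3³/6)·n^{1} → ∞; triangles are abundant w.h.p.

E[X] ≈ 225.1698; in regime p = Θ(1/n^{2/3}) E[X] diverges (above the triangle threshold p ~ 1/n).


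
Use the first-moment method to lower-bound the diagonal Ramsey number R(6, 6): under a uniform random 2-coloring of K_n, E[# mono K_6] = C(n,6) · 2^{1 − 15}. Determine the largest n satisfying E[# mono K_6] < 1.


We need C(n, 6) · 2^{1 − 15} < 1, i.e. C(n, 6) < 2^{15 − 1} = 16384.
Check values of n near the boundary:
  n = 14: C(14, 6) = 3003; 3003 < 16384? YES
  n = 15: C(15, 6) = 5005; 5005 < 16384? YES
  n = 16: C(16, 6) = 8008; 8008 < 16384? YES
  n = 17: C(17, 6) = 12376; 12376 < 16384? YES
  n = 18: C(18, 6) = 18564; 18564 < 16384? NO
  n = 19: C(19, 6) = 27132; 27132 < 16384? NO
The largest n with C(n, 6) < 16384 is n = 17 (where E[X] = 1547/2048 ≈ 0.7553711). Hence R(6, 6) > 17, i.e. R(6, 6) ≥ 18.

Largest n = 17; hence R(6, 6) > 17.


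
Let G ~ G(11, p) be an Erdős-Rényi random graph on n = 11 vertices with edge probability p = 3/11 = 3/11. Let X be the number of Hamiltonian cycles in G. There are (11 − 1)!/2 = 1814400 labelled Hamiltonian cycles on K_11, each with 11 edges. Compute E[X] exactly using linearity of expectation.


K_11 has (11 − 1)!/2 = 1814400 labelled Hamiltonian cycles.
For each such Hamiltonian cycle H, let X_H = 1 if all 11 edges of H are present in G. Then P[X_H = 1] = p^{11} = (3/11)^{11} = 177147/285311670611.
By linearity: E[X] = Σ_H E[X_H] = 1814400 · p^{11} = 1814400 · 177147/285311670611 = 321415516800/285311670611.
Numerically: E[X] ≈ 1.12654.

E[X] = 1814400 · (3/11)^{11} = 321415516800/285311670611 ≈ 1.12654.


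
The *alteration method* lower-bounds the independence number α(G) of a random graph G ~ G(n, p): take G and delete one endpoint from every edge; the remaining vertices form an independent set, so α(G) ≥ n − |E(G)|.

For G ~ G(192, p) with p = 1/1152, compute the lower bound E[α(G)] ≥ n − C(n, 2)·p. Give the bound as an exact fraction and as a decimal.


E[|E(G)|] = C(192, 2)·p = 18336 · (1/1152) = 191/12.
E[α(G)] ≥ n − E[|E(G)|] = 192 − 191/12 = 2113/12.
Numerically: ≈ 176.08333.
(This is only a lower bound; the true E[α(G)] may be larger.)

E[α(G)] ≥ 2113/12 ≈ 176.08333.


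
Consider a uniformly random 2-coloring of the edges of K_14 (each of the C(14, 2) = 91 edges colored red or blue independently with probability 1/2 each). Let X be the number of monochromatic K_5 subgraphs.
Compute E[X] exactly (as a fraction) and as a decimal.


Let X = Σ_S X_S over the C(14, 5) = 2002 subsets S of size 5, where X_S = 1 if the K_5 on S is monochromatic.
For a fixed S, the K_5 on S has C(5, 2) = 10 edges. P[all 10 edges red] = (1/2)^10, and likewise for blue, so P[monochromatic] = 2·(1/2)^10 = 2^{1 − 10} = 1/512.
Summing: E[X] = C(14, 5) · 2^{1 − 10} = 2002 · 1/512 = 1001/256.
Numerically: E[X] ≈ 3.9102.

E[X] = C(14,5)·2^(1−C(5,2)) = 1001/256 ≈ 3.9102.


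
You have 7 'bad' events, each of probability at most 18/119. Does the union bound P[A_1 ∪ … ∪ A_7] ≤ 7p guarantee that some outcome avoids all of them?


Union bound: P[∪_{i=1}^{7} A_i] ≤ Σ_i P[A_i] ≤ 7·p = 7·(18/119) = 18/17.
Numerically: 18/17 ≈ 1.0588235.
Is 18/17 < 1? NO.
Since the bound 18/17 is ≥ 1, the union bound is uninformative here; it does NOT by itself certify existence.

7·p = 18/17 ≈ 1.0588235; existence NOT certified by the union bound.


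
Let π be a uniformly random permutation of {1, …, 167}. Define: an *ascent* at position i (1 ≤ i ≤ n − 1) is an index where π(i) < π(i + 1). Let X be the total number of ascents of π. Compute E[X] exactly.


Write X = Σ X_I over i = 1, …, 166, with X_I the indicator of one ascent.
There are 166 indicators.
For each fixed i, the pair (π(i), π(i+1)) is a uniformly random ordered pair of distinct values from {1, …, 167}; by symmetry P[π(i) < π(i+1)] = 1/2.
By linearity: E[X] = 166 · (1/2) = (167 − 1) · (1/2) = 83 ≈ 83.000.

E[X] = 83 = 83.000.


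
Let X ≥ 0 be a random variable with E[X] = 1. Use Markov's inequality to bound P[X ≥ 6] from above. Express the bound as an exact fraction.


μ = E[X] = 1, a = 6.
Markov: P[X ≥ 6] ≤ μ/a = (1)/6 = 1/6.
Numerically: ≈ 0.1667.
(Since a = 6 > μ = 1.0000, the bound 1/6 is < 1 and informative.)

P[X ≥ 6] ≤ 1/6 ≈ 0.1667.


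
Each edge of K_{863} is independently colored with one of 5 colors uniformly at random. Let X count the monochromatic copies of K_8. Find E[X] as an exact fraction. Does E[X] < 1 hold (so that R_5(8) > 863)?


E[X] = C(863, 8) · 5^{1 − 28} = 7386423071602617757 · 5^{−27} = 7386423071602617757/7450580596923828125.
As a reduced fraction: E[X] = 7386423071602617757/7450580596923828125 ≈ 0.9914.
Is E[X] < 1? YES.
Since E[X] < 1, there exists a 5-coloring of K_{863} with no monochromatic K_8; hence R_5(8) > 863.

E[X] = 7386423071602617757/7450580596923828125 ≈ 0.9914; E[X] < 1, so R_5(8) > 863.


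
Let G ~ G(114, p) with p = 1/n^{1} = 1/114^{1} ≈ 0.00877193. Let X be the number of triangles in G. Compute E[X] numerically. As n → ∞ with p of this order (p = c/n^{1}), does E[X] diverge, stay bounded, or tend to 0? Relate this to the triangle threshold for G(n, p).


Number of potential triangles: C(114, 3) = 240464.
Each occurs with probability p³ ≈ (0.00877193)³ ≈ 6.74971516e-07.
By linearity: E[X] = C(114, 3)·p³ ≈ 240464 · 6.74971516e-07 ≈ 0.162306.
Here α = 1, so p = 1/n is exactly at the triangle threshold p ~ 1/n. Asymptotically E[X] → c³/6 = 1³/6 = 1/6 ≈ 0.166667, a bounded constant. In this regime the triangle count is asymptotically Poisson(c³/6).

E[X] ≈ 0.162306; in regime p = Θ(1/n^{1}) E[X] stays bounded (at the triangle threshold p ~ 1/n).


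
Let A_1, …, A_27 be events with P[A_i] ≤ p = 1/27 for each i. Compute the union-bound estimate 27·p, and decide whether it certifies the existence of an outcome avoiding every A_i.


Union bound: P[∪_{i=1}^{27} A_i] ≤ Σ_i P[A_i] ≤ 27·p = 27·(1/27) = 1.
Numerically: 1 ≈ 1.00000.
Is 1 < 1? NO.
Since the bound 1 is ≥ 1, the union bound is uninformative here; it does NOT by itself certify existence.

27·p = 1 ≈ 1.00000; existence NOT certified by the union bound.


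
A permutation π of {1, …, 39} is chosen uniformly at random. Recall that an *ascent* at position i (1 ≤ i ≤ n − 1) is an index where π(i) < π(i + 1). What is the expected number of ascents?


Write X = Σ X_I over i = 1, …, 38, with X_I the indicator of one ascent.
There are 38 indicators.
For each fixed i, the pair (π(i), π(i+1)) is a uniformly random ordered pair of distinct values from {1, …, 39}; by symmetry P[π(i) < π(i+1)] = 1/2.
By linearity: E[X] = 38 · (1/2) = (39 − 1) · (1/2) = 19 ≈ 19.00000.

E[X] = 19 = 19.00000.
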